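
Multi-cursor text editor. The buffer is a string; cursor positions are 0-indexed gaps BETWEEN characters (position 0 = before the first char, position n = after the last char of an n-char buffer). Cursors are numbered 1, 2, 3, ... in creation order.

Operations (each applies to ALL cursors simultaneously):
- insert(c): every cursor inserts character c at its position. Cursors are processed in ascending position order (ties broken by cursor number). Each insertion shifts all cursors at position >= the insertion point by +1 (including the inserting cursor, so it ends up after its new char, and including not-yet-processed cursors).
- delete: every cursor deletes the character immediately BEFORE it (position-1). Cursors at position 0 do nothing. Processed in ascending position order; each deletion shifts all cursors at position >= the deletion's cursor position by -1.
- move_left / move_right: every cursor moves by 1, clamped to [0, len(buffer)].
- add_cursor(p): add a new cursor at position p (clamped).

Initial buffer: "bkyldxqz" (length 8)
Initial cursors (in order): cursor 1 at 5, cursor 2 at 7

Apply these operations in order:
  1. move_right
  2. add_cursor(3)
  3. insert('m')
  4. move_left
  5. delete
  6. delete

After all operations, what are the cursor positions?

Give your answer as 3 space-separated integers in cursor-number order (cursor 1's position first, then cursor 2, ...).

After op 1 (move_right): buffer="bkyldxqz" (len 8), cursors c1@6 c2@8, authorship ........
After op 2 (add_cursor(3)): buffer="bkyldxqz" (len 8), cursors c3@3 c1@6 c2@8, authorship ........
After op 3 (insert('m')): buffer="bkymldxmqzm" (len 11), cursors c3@4 c1@8 c2@11, authorship ...3...1..2
After op 4 (move_left): buffer="bkymldxmqzm" (len 11), cursors c3@3 c1@7 c2@10, authorship ...3...1..2
After op 5 (delete): buffer="bkmldmqm" (len 8), cursors c3@2 c1@5 c2@7, authorship ..3..1.2
After op 6 (delete): buffer="bmlmm" (len 5), cursors c3@1 c1@3 c2@4, authorship .3.12

Answer: 3 4 1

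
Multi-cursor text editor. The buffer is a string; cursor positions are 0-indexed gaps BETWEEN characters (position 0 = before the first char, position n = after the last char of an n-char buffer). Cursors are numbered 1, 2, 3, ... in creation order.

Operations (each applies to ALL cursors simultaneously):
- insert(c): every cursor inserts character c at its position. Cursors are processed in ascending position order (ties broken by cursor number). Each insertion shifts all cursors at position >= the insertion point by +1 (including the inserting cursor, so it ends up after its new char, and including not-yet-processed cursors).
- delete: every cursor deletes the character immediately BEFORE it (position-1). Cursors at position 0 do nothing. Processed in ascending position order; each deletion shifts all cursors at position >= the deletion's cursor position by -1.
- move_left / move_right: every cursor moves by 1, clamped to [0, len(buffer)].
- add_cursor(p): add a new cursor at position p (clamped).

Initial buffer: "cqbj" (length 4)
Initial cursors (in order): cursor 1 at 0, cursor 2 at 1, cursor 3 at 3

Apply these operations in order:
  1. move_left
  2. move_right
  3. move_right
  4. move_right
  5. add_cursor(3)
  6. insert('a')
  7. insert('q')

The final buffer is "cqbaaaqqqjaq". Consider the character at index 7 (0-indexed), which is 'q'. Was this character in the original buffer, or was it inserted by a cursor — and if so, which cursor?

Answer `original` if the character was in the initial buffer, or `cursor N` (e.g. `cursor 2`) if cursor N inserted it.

After op 1 (move_left): buffer="cqbj" (len 4), cursors c1@0 c2@0 c3@2, authorship ....
After op 2 (move_right): buffer="cqbj" (len 4), cursors c1@1 c2@1 c3@3, authorship ....
After op 3 (move_right): buffer="cqbj" (len 4), cursors c1@2 c2@2 c3@4, authorship ....
After op 4 (move_right): buffer="cqbj" (len 4), cursors c1@3 c2@3 c3@4, authorship ....
After op 5 (add_cursor(3)): buffer="cqbj" (len 4), cursors c1@3 c2@3 c4@3 c3@4, authorship ....
After op 6 (insert('a')): buffer="cqbaaaja" (len 8), cursors c1@6 c2@6 c4@6 c3@8, authorship ...124.3
After op 7 (insert('q')): buffer="cqbaaaqqqjaq" (len 12), cursors c1@9 c2@9 c4@9 c3@12, authorship ...124124.33
Authorship (.=original, N=cursor N): . . . 1 2 4 1 2 4 . 3 3
Index 7: author = 2

Answer: cursor 2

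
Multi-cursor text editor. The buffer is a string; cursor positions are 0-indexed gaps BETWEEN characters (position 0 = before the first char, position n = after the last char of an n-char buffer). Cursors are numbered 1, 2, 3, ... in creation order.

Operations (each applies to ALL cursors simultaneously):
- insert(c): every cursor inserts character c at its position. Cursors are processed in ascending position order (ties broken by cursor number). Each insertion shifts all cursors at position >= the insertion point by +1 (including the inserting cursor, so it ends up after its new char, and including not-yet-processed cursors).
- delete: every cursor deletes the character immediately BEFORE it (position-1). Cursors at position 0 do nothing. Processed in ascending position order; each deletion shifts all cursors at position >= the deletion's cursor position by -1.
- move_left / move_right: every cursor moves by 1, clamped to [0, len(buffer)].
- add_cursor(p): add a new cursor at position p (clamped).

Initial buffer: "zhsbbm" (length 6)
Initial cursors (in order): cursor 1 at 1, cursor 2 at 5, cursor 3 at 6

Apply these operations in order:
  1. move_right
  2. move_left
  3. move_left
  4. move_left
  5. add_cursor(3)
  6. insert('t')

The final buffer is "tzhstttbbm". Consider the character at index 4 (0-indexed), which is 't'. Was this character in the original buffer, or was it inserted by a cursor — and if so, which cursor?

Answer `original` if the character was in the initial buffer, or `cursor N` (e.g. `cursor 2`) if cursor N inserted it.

Answer: cursor 2

Derivation:
After op 1 (move_right): buffer="zhsbbm" (len 6), cursors c1@2 c2@6 c3@6, authorship ......
After op 2 (move_left): buffer="zhsbbm" (len 6), cursors c1@1 c2@5 c3@5, authorship ......
After op 3 (move_left): buffer="zhsbbm" (len 6), cursors c1@0 c2@4 c3@4, authorship ......
After op 4 (move_left): buffer="zhsbbm" (len 6), cursors c1@0 c2@3 c3@3, authorship ......
After op 5 (add_cursor(3)): buffer="zhsbbm" (len 6), cursors c1@0 c2@3 c3@3 c4@3, authorship ......
After op 6 (insert('t')): buffer="tzhstttbbm" (len 10), cursors c1@1 c2@7 c3@7 c4@7, authorship 1...234...
Authorship (.=original, N=cursor N): 1 . . . 2 3 4 . . .
Index 4: author = 2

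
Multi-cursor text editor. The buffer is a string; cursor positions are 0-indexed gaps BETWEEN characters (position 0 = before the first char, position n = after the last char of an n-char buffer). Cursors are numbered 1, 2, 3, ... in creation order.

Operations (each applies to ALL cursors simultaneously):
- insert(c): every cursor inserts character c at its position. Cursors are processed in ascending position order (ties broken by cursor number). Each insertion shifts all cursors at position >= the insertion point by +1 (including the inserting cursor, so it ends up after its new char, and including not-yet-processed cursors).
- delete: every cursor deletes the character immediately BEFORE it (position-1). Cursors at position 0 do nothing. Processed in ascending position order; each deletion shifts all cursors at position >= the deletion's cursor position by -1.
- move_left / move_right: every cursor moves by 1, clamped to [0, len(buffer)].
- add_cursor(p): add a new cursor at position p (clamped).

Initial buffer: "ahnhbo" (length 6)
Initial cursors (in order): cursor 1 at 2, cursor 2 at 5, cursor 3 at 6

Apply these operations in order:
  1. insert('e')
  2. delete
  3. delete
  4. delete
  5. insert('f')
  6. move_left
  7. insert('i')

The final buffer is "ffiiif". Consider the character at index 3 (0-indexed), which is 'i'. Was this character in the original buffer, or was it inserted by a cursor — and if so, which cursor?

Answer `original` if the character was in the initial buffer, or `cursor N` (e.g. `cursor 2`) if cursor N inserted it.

Answer: cursor 2

Derivation:
After op 1 (insert('e')): buffer="ahenhbeoe" (len 9), cursors c1@3 c2@7 c3@9, authorship ..1...2.3
After op 2 (delete): buffer="ahnhbo" (len 6), cursors c1@2 c2@5 c3@6, authorship ......
After op 3 (delete): buffer="anh" (len 3), cursors c1@1 c2@3 c3@3, authorship ...
After op 4 (delete): buffer="" (len 0), cursors c1@0 c2@0 c3@0, authorship 
After op 5 (insert('f')): buffer="fff" (len 3), cursors c1@3 c2@3 c3@3, authorship 123
After op 6 (move_left): buffer="fff" (len 3), cursors c1@2 c2@2 c3@2, authorship 123
After op 7 (insert('i')): buffer="ffiiif" (len 6), cursors c1@5 c2@5 c3@5, authorship 121233
Authorship (.=original, N=cursor N): 1 2 1 2 3 3
Index 3: author = 2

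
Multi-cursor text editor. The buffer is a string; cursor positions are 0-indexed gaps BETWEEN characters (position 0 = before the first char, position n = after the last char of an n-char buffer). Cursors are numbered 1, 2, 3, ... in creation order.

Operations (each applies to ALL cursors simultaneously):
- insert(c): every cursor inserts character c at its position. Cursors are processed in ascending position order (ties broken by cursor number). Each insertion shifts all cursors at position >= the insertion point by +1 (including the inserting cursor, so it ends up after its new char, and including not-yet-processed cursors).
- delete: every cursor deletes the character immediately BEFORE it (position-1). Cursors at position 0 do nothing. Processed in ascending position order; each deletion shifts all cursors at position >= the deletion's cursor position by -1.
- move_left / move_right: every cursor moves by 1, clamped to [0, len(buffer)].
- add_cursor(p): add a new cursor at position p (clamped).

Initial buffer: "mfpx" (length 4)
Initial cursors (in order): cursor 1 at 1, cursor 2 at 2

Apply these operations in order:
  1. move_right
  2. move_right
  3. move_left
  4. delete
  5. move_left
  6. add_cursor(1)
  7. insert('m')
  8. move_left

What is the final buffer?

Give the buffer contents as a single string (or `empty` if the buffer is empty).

After op 1 (move_right): buffer="mfpx" (len 4), cursors c1@2 c2@3, authorship ....
After op 2 (move_right): buffer="mfpx" (len 4), cursors c1@3 c2@4, authorship ....
After op 3 (move_left): buffer="mfpx" (len 4), cursors c1@2 c2@3, authorship ....
After op 4 (delete): buffer="mx" (len 2), cursors c1@1 c2@1, authorship ..
After op 5 (move_left): buffer="mx" (len 2), cursors c1@0 c2@0, authorship ..
After op 6 (add_cursor(1)): buffer="mx" (len 2), cursors c1@0 c2@0 c3@1, authorship ..
After op 7 (insert('m')): buffer="mmmmx" (len 5), cursors c1@2 c2@2 c3@4, authorship 12.3.
After op 8 (move_left): buffer="mmmmx" (len 5), cursors c1@1 c2@1 c3@3, authorship 12.3.

Answer: mmmmx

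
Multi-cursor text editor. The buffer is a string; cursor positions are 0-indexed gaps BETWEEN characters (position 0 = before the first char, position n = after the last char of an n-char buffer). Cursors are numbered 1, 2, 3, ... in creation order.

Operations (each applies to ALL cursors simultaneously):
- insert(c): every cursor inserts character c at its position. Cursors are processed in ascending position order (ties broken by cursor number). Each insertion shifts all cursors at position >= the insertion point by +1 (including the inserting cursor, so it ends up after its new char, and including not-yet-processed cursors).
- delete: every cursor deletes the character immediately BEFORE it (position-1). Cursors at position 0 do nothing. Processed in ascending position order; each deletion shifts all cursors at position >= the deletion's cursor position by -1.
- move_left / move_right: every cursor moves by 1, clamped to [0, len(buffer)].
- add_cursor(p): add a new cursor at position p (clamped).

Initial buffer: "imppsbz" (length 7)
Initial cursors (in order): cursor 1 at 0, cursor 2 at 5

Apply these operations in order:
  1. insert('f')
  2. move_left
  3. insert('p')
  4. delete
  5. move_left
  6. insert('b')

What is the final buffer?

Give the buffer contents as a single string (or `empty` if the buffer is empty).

After op 1 (insert('f')): buffer="fimppsfbz" (len 9), cursors c1@1 c2@7, authorship 1.....2..
After op 2 (move_left): buffer="fimppsfbz" (len 9), cursors c1@0 c2@6, authorship 1.....2..
After op 3 (insert('p')): buffer="pfimppspfbz" (len 11), cursors c1@1 c2@8, authorship 11.....22..
After op 4 (delete): buffer="fimppsfbz" (len 9), cursors c1@0 c2@6, authorship 1.....2..
After op 5 (move_left): buffer="fimppsfbz" (len 9), cursors c1@0 c2@5, authorship 1.....2..
After op 6 (insert('b')): buffer="bfimppbsfbz" (len 11), cursors c1@1 c2@7, authorship 11....2.2..

Answer: bfimppbsfbz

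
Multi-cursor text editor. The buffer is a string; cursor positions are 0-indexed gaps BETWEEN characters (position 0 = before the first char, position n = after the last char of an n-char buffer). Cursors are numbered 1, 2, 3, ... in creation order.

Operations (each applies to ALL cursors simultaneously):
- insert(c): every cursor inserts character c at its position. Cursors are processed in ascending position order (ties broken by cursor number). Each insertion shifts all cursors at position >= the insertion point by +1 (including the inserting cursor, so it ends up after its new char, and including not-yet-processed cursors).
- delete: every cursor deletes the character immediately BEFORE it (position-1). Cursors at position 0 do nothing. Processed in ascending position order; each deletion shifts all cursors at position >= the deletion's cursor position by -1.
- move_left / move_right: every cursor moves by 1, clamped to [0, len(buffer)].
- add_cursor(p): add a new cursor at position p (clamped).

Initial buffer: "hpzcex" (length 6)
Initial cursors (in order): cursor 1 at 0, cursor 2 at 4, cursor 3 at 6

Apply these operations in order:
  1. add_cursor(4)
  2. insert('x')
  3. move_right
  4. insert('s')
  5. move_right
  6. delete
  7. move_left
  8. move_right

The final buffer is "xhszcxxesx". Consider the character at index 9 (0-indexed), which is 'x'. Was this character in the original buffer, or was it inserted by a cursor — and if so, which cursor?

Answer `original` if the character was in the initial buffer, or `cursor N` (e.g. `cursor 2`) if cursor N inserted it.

Answer: cursor 3

Derivation:
After op 1 (add_cursor(4)): buffer="hpzcex" (len 6), cursors c1@0 c2@4 c4@4 c3@6, authorship ......
After op 2 (insert('x')): buffer="xhpzcxxexx" (len 10), cursors c1@1 c2@7 c4@7 c3@10, authorship 1....24..3
After op 3 (move_right): buffer="xhpzcxxexx" (len 10), cursors c1@2 c2@8 c4@8 c3@10, authorship 1....24..3
After op 4 (insert('s')): buffer="xhspzcxxessxxs" (len 14), cursors c1@3 c2@11 c4@11 c3@14, authorship 1.1...24.24.33
After op 5 (move_right): buffer="xhspzcxxessxxs" (len 14), cursors c1@4 c2@12 c4@12 c3@14, authorship 1.1...24.24.33
After op 6 (delete): buffer="xhszcxxesx" (len 10), cursors c1@3 c2@9 c4@9 c3@10, authorship 1.1..24.23
After op 7 (move_left): buffer="xhszcxxesx" (len 10), cursors c1@2 c2@8 c4@8 c3@9, authorship 1.1..24.23
After op 8 (move_right): buffer="xhszcxxesx" (len 10), cursors c1@3 c2@9 c4@9 c3@10, authorship 1.1..24.23
Authorship (.=original, N=cursor N): 1 . 1 . . 2 4 . 2 3
Index 9: author = 3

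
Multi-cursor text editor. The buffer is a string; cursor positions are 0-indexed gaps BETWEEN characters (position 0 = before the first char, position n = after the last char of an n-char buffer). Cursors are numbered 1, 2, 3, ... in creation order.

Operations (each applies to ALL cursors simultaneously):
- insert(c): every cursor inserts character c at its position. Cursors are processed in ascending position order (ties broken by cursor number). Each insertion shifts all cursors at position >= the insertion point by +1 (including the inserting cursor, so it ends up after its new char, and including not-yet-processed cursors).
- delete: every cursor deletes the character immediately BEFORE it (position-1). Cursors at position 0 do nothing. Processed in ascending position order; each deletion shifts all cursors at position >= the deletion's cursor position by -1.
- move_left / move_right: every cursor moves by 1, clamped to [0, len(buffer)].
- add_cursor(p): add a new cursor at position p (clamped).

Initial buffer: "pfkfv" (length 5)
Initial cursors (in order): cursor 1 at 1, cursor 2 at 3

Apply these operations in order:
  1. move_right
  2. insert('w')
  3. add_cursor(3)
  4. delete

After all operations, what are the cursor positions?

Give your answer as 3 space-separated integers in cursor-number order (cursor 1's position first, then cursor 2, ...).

After op 1 (move_right): buffer="pfkfv" (len 5), cursors c1@2 c2@4, authorship .....
After op 2 (insert('w')): buffer="pfwkfwv" (len 7), cursors c1@3 c2@6, authorship ..1..2.
After op 3 (add_cursor(3)): buffer="pfwkfwv" (len 7), cursors c1@3 c3@3 c2@6, authorship ..1..2.
After op 4 (delete): buffer="pkfv" (len 4), cursors c1@1 c3@1 c2@3, authorship ....

Answer: 1 3 1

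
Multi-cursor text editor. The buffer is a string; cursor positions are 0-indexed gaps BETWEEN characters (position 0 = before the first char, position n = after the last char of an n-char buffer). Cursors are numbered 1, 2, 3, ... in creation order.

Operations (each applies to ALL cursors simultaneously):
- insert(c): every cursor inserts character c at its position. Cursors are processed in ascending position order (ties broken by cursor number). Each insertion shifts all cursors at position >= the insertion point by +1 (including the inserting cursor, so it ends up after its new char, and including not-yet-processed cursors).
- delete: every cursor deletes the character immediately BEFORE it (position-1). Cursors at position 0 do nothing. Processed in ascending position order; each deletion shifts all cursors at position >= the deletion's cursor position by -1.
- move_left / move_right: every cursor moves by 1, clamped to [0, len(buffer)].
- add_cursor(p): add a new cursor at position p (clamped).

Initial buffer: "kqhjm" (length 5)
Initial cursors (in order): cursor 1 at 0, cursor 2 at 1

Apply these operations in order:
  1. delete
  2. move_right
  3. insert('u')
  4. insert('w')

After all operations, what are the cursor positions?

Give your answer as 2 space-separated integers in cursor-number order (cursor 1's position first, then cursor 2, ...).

Answer: 5 5

Derivation:
After op 1 (delete): buffer="qhjm" (len 4), cursors c1@0 c2@0, authorship ....
After op 2 (move_right): buffer="qhjm" (len 4), cursors c1@1 c2@1, authorship ....
After op 3 (insert('u')): buffer="quuhjm" (len 6), cursors c1@3 c2@3, authorship .12...
After op 4 (insert('w')): buffer="quuwwhjm" (len 8), cursors c1@5 c2@5, authorship .1212...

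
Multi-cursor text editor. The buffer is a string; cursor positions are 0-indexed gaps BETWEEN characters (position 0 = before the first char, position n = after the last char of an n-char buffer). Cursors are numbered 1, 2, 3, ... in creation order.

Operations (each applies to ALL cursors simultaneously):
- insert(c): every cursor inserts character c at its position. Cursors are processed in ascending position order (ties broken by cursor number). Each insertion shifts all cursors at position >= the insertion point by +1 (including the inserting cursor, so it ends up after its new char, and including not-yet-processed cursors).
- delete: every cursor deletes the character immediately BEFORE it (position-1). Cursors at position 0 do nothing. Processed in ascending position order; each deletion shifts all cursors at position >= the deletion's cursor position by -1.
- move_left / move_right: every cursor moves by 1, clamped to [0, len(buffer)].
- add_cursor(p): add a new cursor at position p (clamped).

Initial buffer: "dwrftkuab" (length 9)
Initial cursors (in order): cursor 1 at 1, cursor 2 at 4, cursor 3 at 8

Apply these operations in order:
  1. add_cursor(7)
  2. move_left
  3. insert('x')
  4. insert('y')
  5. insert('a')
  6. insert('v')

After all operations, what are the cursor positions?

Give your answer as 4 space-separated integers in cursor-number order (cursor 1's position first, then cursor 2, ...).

After op 1 (add_cursor(7)): buffer="dwrftkuab" (len 9), cursors c1@1 c2@4 c4@7 c3@8, authorship .........
After op 2 (move_left): buffer="dwrftkuab" (len 9), cursors c1@0 c2@3 c4@6 c3@7, authorship .........
After op 3 (insert('x')): buffer="xdwrxftkxuxab" (len 13), cursors c1@1 c2@5 c4@9 c3@11, authorship 1...2...4.3..
After op 4 (insert('y')): buffer="xydwrxyftkxyuxyab" (len 17), cursors c1@2 c2@7 c4@12 c3@15, authorship 11...22...44.33..
After op 5 (insert('a')): buffer="xyadwrxyaftkxyauxyaab" (len 21), cursors c1@3 c2@9 c4@15 c3@19, authorship 111...222...444.333..
After op 6 (insert('v')): buffer="xyavdwrxyavftkxyavuxyavab" (len 25), cursors c1@4 c2@11 c4@18 c3@23, authorship 1111...2222...4444.3333..

Answer: 4 11 23 18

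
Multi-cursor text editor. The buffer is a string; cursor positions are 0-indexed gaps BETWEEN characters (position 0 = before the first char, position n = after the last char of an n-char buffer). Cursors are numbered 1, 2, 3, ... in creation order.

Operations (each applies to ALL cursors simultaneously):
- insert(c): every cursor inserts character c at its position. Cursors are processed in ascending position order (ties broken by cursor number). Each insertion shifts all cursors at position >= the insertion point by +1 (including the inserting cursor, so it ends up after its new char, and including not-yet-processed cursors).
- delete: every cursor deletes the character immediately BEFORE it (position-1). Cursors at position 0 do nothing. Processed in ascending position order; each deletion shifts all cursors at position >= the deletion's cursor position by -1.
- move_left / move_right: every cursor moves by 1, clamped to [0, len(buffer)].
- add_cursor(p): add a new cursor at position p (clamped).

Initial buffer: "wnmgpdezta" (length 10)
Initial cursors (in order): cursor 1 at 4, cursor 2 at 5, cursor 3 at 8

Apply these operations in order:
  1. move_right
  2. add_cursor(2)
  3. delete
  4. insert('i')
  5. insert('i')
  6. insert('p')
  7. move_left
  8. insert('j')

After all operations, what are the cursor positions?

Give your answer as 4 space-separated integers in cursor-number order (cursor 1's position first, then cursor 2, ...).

Answer: 14 14 20 4

Derivation:
After op 1 (move_right): buffer="wnmgpdezta" (len 10), cursors c1@5 c2@6 c3@9, authorship ..........
After op 2 (add_cursor(2)): buffer="wnmgpdezta" (len 10), cursors c4@2 c1@5 c2@6 c3@9, authorship ..........
After op 3 (delete): buffer="wmgeza" (len 6), cursors c4@1 c1@3 c2@3 c3@5, authorship ......
After op 4 (insert('i')): buffer="wimgiiezia" (len 10), cursors c4@2 c1@6 c2@6 c3@9, authorship .4..12..3.
After op 5 (insert('i')): buffer="wiimgiiiieziia" (len 14), cursors c4@3 c1@9 c2@9 c3@13, authorship .44..1212..33.
After op 6 (insert('p')): buffer="wiipmgiiiippeziipa" (len 18), cursors c4@4 c1@12 c2@12 c3@17, authorship .444..121212..333.
After op 7 (move_left): buffer="wiipmgiiiippeziipa" (len 18), cursors c4@3 c1@11 c2@11 c3@16, authorship .444..121212..333.
After op 8 (insert('j')): buffer="wiijpmgiiiipjjpeziijpa" (len 22), cursors c4@4 c1@14 c2@14 c3@20, authorship .4444..12121122..3333.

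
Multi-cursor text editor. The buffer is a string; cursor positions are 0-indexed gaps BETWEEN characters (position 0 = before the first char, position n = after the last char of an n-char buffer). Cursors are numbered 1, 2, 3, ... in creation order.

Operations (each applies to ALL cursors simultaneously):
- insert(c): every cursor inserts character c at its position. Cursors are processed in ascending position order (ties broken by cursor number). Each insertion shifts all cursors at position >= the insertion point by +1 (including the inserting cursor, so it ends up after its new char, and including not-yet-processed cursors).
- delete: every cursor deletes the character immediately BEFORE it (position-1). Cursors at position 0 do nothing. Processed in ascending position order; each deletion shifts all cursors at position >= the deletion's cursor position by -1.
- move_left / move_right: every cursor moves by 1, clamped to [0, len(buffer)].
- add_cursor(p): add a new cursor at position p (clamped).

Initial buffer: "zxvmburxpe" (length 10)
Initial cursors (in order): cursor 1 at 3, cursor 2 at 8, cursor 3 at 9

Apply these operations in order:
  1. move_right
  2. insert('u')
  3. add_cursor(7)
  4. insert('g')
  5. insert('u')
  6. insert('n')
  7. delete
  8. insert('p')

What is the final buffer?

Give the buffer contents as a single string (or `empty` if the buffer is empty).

Answer: zxvmugupbuguprxpugupeugup

Derivation:
After op 1 (move_right): buffer="zxvmburxpe" (len 10), cursors c1@4 c2@9 c3@10, authorship ..........
After op 2 (insert('u')): buffer="zxvmuburxpueu" (len 13), cursors c1@5 c2@11 c3@13, authorship ....1.....2.3
After op 3 (add_cursor(7)): buffer="zxvmuburxpueu" (len 13), cursors c1@5 c4@7 c2@11 c3@13, authorship ....1.....2.3
After op 4 (insert('g')): buffer="zxvmugbugrxpugeug" (len 17), cursors c1@6 c4@9 c2@14 c3@17, authorship ....11..4...22.33
After op 5 (insert('u')): buffer="zxvmugubugurxpugueugu" (len 21), cursors c1@7 c4@11 c2@17 c3@21, authorship ....111..44...222.333
After op 6 (insert('n')): buffer="zxvmugunbugunrxpuguneugun" (len 25), cursors c1@8 c4@13 c2@20 c3@25, authorship ....1111..444...2222.3333
After op 7 (delete): buffer="zxvmugubugurxpugueugu" (len 21), cursors c1@7 c4@11 c2@17 c3@21, authorship ....111..44...222.333
After op 8 (insert('p')): buffer="zxvmugupbuguprxpugupeugup" (len 25), cursors c1@8 c4@13 c2@20 c3@25, authorship ....1111..444...2222.3333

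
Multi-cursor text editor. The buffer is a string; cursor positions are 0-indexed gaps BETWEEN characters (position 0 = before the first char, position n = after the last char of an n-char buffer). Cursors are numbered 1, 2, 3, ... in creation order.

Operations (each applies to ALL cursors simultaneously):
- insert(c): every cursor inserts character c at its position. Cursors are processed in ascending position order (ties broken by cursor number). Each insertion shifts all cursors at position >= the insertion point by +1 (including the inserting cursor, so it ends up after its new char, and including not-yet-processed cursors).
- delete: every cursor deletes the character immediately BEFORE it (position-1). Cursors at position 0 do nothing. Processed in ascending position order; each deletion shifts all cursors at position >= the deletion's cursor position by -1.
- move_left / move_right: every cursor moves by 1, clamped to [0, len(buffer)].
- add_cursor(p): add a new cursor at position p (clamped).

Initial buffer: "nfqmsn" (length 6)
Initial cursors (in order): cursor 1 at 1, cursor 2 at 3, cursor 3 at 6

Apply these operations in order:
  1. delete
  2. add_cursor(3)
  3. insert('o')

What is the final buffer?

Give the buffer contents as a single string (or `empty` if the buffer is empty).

After op 1 (delete): buffer="fms" (len 3), cursors c1@0 c2@1 c3@3, authorship ...
After op 2 (add_cursor(3)): buffer="fms" (len 3), cursors c1@0 c2@1 c3@3 c4@3, authorship ...
After op 3 (insert('o')): buffer="ofomsoo" (len 7), cursors c1@1 c2@3 c3@7 c4@7, authorship 1.2..34

Answer: ofomsoo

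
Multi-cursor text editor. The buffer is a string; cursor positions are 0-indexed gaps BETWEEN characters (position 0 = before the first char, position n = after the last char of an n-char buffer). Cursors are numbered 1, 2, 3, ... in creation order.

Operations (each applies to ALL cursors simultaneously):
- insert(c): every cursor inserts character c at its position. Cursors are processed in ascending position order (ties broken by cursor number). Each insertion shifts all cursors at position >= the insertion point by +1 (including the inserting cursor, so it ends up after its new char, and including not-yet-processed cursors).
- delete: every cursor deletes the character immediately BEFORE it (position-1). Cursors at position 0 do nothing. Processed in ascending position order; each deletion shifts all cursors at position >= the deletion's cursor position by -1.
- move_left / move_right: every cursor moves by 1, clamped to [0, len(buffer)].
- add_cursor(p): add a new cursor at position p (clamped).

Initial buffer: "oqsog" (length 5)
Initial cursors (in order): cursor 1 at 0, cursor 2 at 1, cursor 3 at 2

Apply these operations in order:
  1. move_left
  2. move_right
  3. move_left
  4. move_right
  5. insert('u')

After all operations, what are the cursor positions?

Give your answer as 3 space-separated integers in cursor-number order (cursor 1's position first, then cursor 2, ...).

Answer: 3 3 5

Derivation:
After op 1 (move_left): buffer="oqsog" (len 5), cursors c1@0 c2@0 c3@1, authorship .....
After op 2 (move_right): buffer="oqsog" (len 5), cursors c1@1 c2@1 c3@2, authorship .....
After op 3 (move_left): buffer="oqsog" (len 5), cursors c1@0 c2@0 c3@1, authorship .....
After op 4 (move_right): buffer="oqsog" (len 5), cursors c1@1 c2@1 c3@2, authorship .....
After op 5 (insert('u')): buffer="ouuqusog" (len 8), cursors c1@3 c2@3 c3@5, authorship .12.3...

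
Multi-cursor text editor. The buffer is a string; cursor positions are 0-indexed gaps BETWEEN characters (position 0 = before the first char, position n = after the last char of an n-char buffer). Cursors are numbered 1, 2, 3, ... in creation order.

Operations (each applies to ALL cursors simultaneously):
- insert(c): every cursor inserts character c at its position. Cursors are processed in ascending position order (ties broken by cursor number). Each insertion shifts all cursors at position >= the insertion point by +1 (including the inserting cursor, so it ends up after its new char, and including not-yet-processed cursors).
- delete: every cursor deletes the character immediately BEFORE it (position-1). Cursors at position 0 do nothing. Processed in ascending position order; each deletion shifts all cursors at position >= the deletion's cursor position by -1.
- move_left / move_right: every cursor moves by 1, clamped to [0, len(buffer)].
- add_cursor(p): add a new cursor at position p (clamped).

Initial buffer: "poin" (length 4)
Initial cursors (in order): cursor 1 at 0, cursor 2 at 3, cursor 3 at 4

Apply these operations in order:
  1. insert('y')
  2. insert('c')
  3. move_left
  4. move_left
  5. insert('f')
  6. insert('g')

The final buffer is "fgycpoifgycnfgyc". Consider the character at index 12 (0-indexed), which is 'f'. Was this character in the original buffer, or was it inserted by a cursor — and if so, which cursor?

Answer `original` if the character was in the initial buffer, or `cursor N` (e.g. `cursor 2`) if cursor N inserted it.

After op 1 (insert('y')): buffer="ypoiyny" (len 7), cursors c1@1 c2@5 c3@7, authorship 1...2.3
After op 2 (insert('c')): buffer="ycpoiycnyc" (len 10), cursors c1@2 c2@7 c3@10, authorship 11...22.33
After op 3 (move_left): buffer="ycpoiycnyc" (len 10), cursors c1@1 c2@6 c3@9, authorship 11...22.33
After op 4 (move_left): buffer="ycpoiycnyc" (len 10), cursors c1@0 c2@5 c3@8, authorship 11...22.33
After op 5 (insert('f')): buffer="fycpoifycnfyc" (len 13), cursors c1@1 c2@7 c3@11, authorship 111...222.333
After op 6 (insert('g')): buffer="fgycpoifgycnfgyc" (len 16), cursors c1@2 c2@9 c3@14, authorship 1111...2222.3333
Authorship (.=original, N=cursor N): 1 1 1 1 . . . 2 2 2 2 . 3 3 3 3
Index 12: author = 3

Answer: cursor 3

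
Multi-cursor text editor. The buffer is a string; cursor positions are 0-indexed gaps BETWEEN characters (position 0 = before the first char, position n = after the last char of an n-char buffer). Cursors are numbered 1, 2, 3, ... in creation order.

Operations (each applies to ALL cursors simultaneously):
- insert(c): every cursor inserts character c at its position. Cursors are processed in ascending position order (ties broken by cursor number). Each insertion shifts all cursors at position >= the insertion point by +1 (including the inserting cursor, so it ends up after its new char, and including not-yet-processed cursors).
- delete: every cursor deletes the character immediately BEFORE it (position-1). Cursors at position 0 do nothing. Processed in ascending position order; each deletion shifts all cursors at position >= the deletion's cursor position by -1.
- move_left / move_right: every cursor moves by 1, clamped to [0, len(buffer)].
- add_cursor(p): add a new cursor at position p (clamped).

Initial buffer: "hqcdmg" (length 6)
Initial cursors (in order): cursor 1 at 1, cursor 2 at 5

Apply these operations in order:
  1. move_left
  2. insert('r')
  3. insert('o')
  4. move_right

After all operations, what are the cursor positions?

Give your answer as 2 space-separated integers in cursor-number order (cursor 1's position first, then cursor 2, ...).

After op 1 (move_left): buffer="hqcdmg" (len 6), cursors c1@0 c2@4, authorship ......
After op 2 (insert('r')): buffer="rhqcdrmg" (len 8), cursors c1@1 c2@6, authorship 1....2..
After op 3 (insert('o')): buffer="rohqcdromg" (len 10), cursors c1@2 c2@8, authorship 11....22..
After op 4 (move_right): buffer="rohqcdromg" (len 10), cursors c1@3 c2@9, authorship 11....22..

Answer: 3 9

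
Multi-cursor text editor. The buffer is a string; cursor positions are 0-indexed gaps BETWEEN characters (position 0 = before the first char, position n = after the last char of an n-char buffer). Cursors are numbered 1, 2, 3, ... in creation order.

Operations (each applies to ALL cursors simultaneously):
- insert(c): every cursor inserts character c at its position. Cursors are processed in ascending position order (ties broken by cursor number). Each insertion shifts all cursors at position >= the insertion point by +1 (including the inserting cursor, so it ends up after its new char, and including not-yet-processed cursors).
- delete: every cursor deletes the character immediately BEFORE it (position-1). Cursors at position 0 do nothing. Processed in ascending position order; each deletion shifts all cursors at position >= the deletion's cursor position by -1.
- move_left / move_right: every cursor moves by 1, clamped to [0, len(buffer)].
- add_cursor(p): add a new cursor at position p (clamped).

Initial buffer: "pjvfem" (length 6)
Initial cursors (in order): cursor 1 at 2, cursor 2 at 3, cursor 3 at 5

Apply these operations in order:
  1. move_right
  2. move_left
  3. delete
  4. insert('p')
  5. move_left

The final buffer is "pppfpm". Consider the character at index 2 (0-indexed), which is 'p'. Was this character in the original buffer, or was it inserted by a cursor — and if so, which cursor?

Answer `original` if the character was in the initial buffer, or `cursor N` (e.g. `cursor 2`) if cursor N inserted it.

After op 1 (move_right): buffer="pjvfem" (len 6), cursors c1@3 c2@4 c3@6, authorship ......
After op 2 (move_left): buffer="pjvfem" (len 6), cursors c1@2 c2@3 c3@5, authorship ......
After op 3 (delete): buffer="pfm" (len 3), cursors c1@1 c2@1 c3@2, authorship ...
After op 4 (insert('p')): buffer="pppfpm" (len 6), cursors c1@3 c2@3 c3@5, authorship .12.3.
After op 5 (move_left): buffer="pppfpm" (len 6), cursors c1@2 c2@2 c3@4, authorship .12.3.
Authorship (.=original, N=cursor N): . 1 2 . 3 .
Index 2: author = 2

Answer: cursor 2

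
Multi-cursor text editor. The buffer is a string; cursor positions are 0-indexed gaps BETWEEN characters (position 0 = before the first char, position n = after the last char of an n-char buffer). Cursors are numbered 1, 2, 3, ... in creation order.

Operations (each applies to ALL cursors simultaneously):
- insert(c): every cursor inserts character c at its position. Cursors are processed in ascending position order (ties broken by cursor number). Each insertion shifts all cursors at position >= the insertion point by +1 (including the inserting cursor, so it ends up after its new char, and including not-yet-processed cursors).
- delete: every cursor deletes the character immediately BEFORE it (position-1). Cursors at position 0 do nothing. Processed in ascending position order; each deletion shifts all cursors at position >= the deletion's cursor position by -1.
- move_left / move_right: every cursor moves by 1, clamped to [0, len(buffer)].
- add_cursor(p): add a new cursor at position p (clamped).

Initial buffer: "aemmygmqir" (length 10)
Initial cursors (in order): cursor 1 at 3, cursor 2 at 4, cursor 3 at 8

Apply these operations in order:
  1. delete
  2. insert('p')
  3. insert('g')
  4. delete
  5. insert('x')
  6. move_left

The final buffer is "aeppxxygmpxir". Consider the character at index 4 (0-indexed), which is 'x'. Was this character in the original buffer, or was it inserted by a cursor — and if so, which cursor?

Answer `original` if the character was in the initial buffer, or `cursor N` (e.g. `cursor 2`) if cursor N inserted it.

Answer: cursor 1

Derivation:
After op 1 (delete): buffer="aeygmir" (len 7), cursors c1@2 c2@2 c3@5, authorship .......
After op 2 (insert('p')): buffer="aeppygmpir" (len 10), cursors c1@4 c2@4 c3@8, authorship ..12...3..
After op 3 (insert('g')): buffer="aeppggygmpgir" (len 13), cursors c1@6 c2@6 c3@11, authorship ..1212...33..
After op 4 (delete): buffer="aeppygmpir" (len 10), cursors c1@4 c2@4 c3@8, authorship ..12...3..
After op 5 (insert('x')): buffer="aeppxxygmpxir" (len 13), cursors c1@6 c2@6 c3@11, authorship ..1212...33..
After op 6 (move_left): buffer="aeppxxygmpxir" (len 13), cursors c1@5 c2@5 c3@10, authorship ..1212...33..
Authorship (.=original, N=cursor N): . . 1 2 1 2 . . . 3 3 . .
Index 4: author = 1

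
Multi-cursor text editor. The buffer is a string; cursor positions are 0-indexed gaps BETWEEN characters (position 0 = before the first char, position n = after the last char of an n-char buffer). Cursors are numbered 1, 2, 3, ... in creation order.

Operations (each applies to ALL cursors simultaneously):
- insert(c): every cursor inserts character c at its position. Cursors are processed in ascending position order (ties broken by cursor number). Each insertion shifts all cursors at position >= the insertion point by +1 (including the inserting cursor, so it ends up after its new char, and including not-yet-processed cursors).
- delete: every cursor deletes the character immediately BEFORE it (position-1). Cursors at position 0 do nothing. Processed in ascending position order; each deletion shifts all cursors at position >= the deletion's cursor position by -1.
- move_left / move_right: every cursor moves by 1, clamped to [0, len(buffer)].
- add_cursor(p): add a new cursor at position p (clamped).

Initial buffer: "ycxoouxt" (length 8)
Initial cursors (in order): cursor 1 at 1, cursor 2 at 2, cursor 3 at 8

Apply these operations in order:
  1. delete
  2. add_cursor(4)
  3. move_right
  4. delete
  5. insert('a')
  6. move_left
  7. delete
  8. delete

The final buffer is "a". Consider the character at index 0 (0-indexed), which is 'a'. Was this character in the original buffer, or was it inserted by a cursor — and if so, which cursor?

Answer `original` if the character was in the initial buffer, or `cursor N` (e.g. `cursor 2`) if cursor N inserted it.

After op 1 (delete): buffer="xooux" (len 5), cursors c1@0 c2@0 c3@5, authorship .....
After op 2 (add_cursor(4)): buffer="xooux" (len 5), cursors c1@0 c2@0 c4@4 c3@5, authorship .....
After op 3 (move_right): buffer="xooux" (len 5), cursors c1@1 c2@1 c3@5 c4@5, authorship .....
After op 4 (delete): buffer="oo" (len 2), cursors c1@0 c2@0 c3@2 c4@2, authorship ..
After op 5 (insert('a')): buffer="aaooaa" (len 6), cursors c1@2 c2@2 c3@6 c4@6, authorship 12..34
After op 6 (move_left): buffer="aaooaa" (len 6), cursors c1@1 c2@1 c3@5 c4@5, authorship 12..34
After op 7 (delete): buffer="aoa" (len 3), cursors c1@0 c2@0 c3@2 c4@2, authorship 2.4
After op 8 (delete): buffer="a" (len 1), cursors c1@0 c2@0 c3@0 c4@0, authorship 4
Authorship (.=original, N=cursor N): 4
Index 0: author = 4

Answer: cursor 4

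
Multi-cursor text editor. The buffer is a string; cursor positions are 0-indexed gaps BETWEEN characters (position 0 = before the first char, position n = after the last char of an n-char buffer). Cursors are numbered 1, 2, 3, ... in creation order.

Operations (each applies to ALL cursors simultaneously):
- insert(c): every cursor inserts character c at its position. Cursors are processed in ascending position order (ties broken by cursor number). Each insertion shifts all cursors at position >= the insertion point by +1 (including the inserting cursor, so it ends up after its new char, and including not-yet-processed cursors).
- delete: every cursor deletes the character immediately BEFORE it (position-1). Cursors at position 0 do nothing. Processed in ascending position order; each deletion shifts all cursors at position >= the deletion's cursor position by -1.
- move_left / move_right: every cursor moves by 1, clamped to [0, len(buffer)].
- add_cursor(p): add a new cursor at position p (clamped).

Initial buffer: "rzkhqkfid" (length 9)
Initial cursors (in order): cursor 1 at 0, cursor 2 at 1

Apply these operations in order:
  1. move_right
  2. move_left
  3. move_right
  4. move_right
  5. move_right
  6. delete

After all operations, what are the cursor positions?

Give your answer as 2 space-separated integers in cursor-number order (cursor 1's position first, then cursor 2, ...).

After op 1 (move_right): buffer="rzkhqkfid" (len 9), cursors c1@1 c2@2, authorship .........
After op 2 (move_left): buffer="rzkhqkfid" (len 9), cursors c1@0 c2@1, authorship .........
After op 3 (move_right): buffer="rzkhqkfid" (len 9), cursors c1@1 c2@2, authorship .........
After op 4 (move_right): buffer="rzkhqkfid" (len 9), cursors c1@2 c2@3, authorship .........
After op 5 (move_right): buffer="rzkhqkfid" (len 9), cursors c1@3 c2@4, authorship .........
After op 6 (delete): buffer="rzqkfid" (len 7), cursors c1@2 c2@2, authorship .......

Answer: 2 2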